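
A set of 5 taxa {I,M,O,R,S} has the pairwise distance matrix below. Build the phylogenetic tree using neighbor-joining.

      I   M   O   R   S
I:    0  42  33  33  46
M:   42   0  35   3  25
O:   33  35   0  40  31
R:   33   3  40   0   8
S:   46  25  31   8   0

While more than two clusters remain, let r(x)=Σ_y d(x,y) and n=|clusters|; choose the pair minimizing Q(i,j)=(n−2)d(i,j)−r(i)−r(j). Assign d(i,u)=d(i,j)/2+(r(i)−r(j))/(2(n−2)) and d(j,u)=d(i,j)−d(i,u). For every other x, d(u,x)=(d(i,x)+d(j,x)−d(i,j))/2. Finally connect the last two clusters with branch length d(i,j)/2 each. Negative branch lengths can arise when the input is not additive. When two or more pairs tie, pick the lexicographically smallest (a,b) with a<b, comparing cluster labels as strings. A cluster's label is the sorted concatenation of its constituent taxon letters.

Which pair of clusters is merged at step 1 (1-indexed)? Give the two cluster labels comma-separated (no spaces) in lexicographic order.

I,O

step 1: merge (I,O) at d=33, Q=-194; branch lengths I→19, O→14; new cluster IO
  updated: d(IO,M)=22, d(IO,R)=20, d(IO,S)=22
step 2: merge (IO,S) at d=22, Q=-75; branch lengths IO→53/4, S→35/4; new cluster IOS
  updated: d(IOS,M)=25/2, d(IOS,R)=3
step 3: merge (IOS,M) at d=25/2, Q=-37/2; branch lengths IOS→25/4, M→25/4; new cluster IMOS
  updated: d(IMOS,R)=-13/4
step 4: merge (IMOS,R) at d=-13/4; branch lengths IMOS→-13/8, R→-13/8; new cluster IMORS
final tree: ((((I:19,O:14):53/4,S:35/4):25/4,M:25/4):-13/8,R:-13/8)
total length: 257/4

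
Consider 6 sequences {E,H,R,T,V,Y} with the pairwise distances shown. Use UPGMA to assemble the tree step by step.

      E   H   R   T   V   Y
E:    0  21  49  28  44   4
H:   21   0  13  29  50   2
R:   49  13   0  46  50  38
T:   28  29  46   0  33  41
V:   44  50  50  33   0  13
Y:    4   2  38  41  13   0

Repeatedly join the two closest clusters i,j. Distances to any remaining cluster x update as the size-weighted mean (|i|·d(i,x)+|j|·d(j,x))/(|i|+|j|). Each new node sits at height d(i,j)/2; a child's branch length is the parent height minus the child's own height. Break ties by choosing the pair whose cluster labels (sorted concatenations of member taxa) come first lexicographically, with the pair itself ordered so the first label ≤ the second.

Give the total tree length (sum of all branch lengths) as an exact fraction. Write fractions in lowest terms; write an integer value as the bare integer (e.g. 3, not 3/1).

iteration 1: select H,Y (d=2); attach at lengths (1, 1); label the merged cluster HY
  updated: d(E,HY)=25/2, d(HY,R)=51/2, d(HY,T)=35, d(HY,V)=63/2
iteration 2: select E,HY (d=25/2); attach at lengths (25/4, 21/4); label the merged cluster EHY
  updated: d(EHY,R)=100/3, d(EHY,T)=98/3, d(EHY,V)=107/3
iteration 3: select EHY,T (d=98/3); attach at lengths (121/12, 49/3); label the merged cluster EHTY
  updated: d(EHTY,R)=73/2, d(EHTY,V)=35
iteration 4: select EHTY,V (d=35); attach at lengths (7/6, 35/2); label the merged cluster EHTVY
  updated: d(EHTVY,R)=196/5
iteration 5: select EHTVY,R (d=196/5); attach at lengths (21/10, 98/5); label the merged cluster EHRTVY
final tree: ((((E:25/4,(H:1,Y:1):21/4):121/12,T:49/3):7/6,V:35/2):21/10,R:98/5)
total length: 4817/60

4817/60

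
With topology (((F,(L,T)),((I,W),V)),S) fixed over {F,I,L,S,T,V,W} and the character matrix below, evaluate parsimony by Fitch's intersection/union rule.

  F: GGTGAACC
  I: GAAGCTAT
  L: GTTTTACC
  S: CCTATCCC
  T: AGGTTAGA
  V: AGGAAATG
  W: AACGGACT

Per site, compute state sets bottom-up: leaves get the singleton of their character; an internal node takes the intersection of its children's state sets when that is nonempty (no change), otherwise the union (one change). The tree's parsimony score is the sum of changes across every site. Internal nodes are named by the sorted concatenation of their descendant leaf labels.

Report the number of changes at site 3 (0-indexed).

[col 0] LT: children L:{G}, T:{A} ∪→ {A,G}; cost 1
[col 0] FLT: children F:{G}, LT:{A,G} ∩→ {G}; cost 0
[col 0] IW: children I:{G}, W:{A} ∪→ {A,G}; cost 1
[col 0] IVW: children IW:{A,G}, V:{A} ∩→ {A}; cost 0
[col 0] FILTVW: children FLT:{G}, IVW:{A} ∪→ {A,G}; cost 1
[col 0] FILSTVW: children FILTVW:{A,G}, S:{C} ∪→ {A,C,G}; cost 1
[col 1] LT: children L:{T}, T:{G} ∪→ {G,T}; cost 1
[col 1] FLT: children F:{G}, LT:{G,T} ∩→ {G}; cost 0
[col 1] IW: children I:{A}, W:{A} ∩→ {A}; cost 0
[col 1] IVW: children IW:{A}, V:{G} ∪→ {A,G}; cost 1
[col 1] FILTVW: children FLT:{G}, IVW:{A,G} ∩→ {G}; cost 0
[col 1] FILSTVW: children FILTVW:{G}, S:{C} ∪→ {C,G}; cost 1
[col 2] LT: children L:{T}, T:{G} ∪→ {G,T}; cost 1
[col 2] FLT: children F:{T}, LT:{G,T} ∩→ {T}; cost 0
[col 2] IW: children I:{A}, W:{C} ∪→ {A,C}; cost 1
[col 2] IVW: children IW:{A,C}, V:{G} ∪→ {A,C,G}; cost 1
[col 2] FILTVW: children FLT:{T}, IVW:{A,C,G} ∪→ {A,C,G,T}; cost 1
[col 2] FILSTVW: children FILTVW:{A,C,G,T}, S:{T} ∩→ {T}; cost 0
[col 3] LT: children L:{T}, T:{T} ∩→ {T}; cost 0
[col 3] FLT: children F:{G}, LT:{T} ∪→ {G,T}; cost 1
[col 3] IW: children I:{G}, W:{G} ∩→ {G}; cost 0
[col 3] IVW: children IW:{G}, V:{A} ∪→ {A,G}; cost 1
[col 3] FILTVW: children FLT:{G,T}, IVW:{A,G} ∩→ {G}; cost 0
[col 3] FILSTVW: children FILTVW:{G}, S:{A} ∪→ {A,G}; cost 1
[col 4] LT: children L:{T}, T:{T} ∩→ {T}; cost 0
[col 4] FLT: children F:{A}, LT:{T} ∪→ {A,T}; cost 1
[col 4] IW: children I:{C}, W:{G} ∪→ {C,G}; cost 1
[col 4] IVW: children IW:{C,G}, V:{A} ∪→ {A,C,G}; cost 1
[col 4] FILTVW: children FLT:{A,T}, IVW:{A,C,G} ∩→ {A}; cost 0
[col 4] FILSTVW: children FILTVW:{A}, S:{T} ∪→ {A,T}; cost 1
[col 5] LT: children L:{A}, T:{A} ∩→ {A}; cost 0
[col 5] FLT: children F:{A}, LT:{A} ∩→ {A}; cost 0
[col 5] IW: children I:{T}, W:{A} ∪→ {A,T}; cost 1
[col 5] IVW: children IW:{A,T}, V:{A} ∩→ {A}; cost 0
[col 5] FILTVW: children FLT:{A}, IVW:{A} ∩→ {A}; cost 0
[col 5] FILSTVW: children FILTVW:{A}, S:{C} ∪→ {A,C}; cost 1
[col 6] LT: children L:{C}, T:{G} ∪→ {C,G}; cost 1
[col 6] FLT: children F:{C}, LT:{C,G} ∩→ {C}; cost 0
[col 6] IW: children I:{A}, W:{C} ∪→ {A,C}; cost 1
[col 6] IVW: children IW:{A,C}, V:{T} ∪→ {A,C,T}; cost 1
[col 6] FILTVW: children FLT:{C}, IVW:{A,C,T} ∩→ {C}; cost 0
[col 6] FILSTVW: children FILTVW:{C}, S:{C} ∩→ {C}; cost 0
[col 7] LT: children L:{C}, T:{A} ∪→ {A,C}; cost 1
[col 7] FLT: children F:{C}, LT:{A,C} ∩→ {C}; cost 0
[col 7] IW: children I:{T}, W:{T} ∩→ {T}; cost 0
[col 7] IVW: children IW:{T}, V:{G} ∪→ {G,T}; cost 1
[col 7] FILTVW: children FLT:{C}, IVW:{G,T} ∪→ {C,G,T}; cost 1
[col 7] FILSTVW: children FILTVW:{C,G,T}, S:{C} ∩→ {C}; cost 0
per-site changes: [4, 3, 4, 3, 4, 2, 3, 3]; total = 26

3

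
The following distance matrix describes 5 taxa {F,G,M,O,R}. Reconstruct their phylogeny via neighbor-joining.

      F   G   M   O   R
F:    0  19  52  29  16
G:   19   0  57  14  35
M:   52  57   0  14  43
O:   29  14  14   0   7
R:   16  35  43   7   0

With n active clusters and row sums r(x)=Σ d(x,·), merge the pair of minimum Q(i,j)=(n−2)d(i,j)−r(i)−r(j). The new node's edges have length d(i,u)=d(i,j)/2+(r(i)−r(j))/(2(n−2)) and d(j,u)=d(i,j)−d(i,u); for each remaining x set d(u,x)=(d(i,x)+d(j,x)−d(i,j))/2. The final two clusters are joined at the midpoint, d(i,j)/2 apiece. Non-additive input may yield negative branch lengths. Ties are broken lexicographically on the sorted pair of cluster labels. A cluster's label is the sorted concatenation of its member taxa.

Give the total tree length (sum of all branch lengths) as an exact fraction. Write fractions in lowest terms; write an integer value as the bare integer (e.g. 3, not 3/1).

243/4

iteration 1: select M,O (d=14, Q=-188); attach at lengths (24, -10); label the merged cluster MO
  updated: d(F,MO)=67/2, d(G,MO)=57/2, d(MO,R)=18
iteration 2: select F,G (d=19, Q=-113); attach at lengths (6, 13); label the merged cluster FG
  updated: d(FG,MO)=43/2, d(FG,R)=16
iteration 3: select FG,MO (d=43/2, Q=-111/2); attach at lengths (39/4, 47/4); label the merged cluster FGMO
  updated: d(FGMO,R)=25/4
iteration 4: select FGMO,R (d=25/4); attach at lengths (25/8, 25/8); label the merged cluster FGMOR
final tree: (((F:6,G:13):39/4,(M:24,O:-10):47/4):25/8,R:25/8)
total length: 243/4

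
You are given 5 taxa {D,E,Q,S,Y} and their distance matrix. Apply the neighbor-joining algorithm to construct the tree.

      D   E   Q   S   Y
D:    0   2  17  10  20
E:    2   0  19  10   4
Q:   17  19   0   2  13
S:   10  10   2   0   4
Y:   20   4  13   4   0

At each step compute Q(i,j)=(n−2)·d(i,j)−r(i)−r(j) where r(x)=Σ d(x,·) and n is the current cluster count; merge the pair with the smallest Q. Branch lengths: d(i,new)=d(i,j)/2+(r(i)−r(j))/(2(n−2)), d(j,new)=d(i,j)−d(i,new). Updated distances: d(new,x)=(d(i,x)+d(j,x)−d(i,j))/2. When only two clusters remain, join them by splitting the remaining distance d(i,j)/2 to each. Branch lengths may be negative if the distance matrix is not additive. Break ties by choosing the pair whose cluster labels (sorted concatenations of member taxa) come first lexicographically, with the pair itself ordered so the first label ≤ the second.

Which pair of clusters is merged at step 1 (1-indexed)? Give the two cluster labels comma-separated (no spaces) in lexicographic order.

iteration 1: select D,E (d=2, Q=-78); attach at lengths (10/3, -4/3); label the merged cluster DE
  updated: d(DE,Q)=17, d(DE,S)=9, d(DE,Y)=11
iteration 2: select DE,Y (d=11, Q=-43); attach at lengths (31/4, 13/4); label the merged cluster DEY
  updated: d(DEY,Q)=19/2, d(DEY,S)=1
iteration 3: select DEY,Q (d=19/2, Q=-25/2); attach at lengths (17/4, 21/4); label the merged cluster DEQY
  updated: d(DEQY,S)=-13/4
iteration 4: select DEQY,S (d=-13/4); attach at lengths (-13/8, -13/8); label the merged cluster DEQSY
final tree: ((((D:10/3,E:-4/3):31/4,Y:13/4):17/4,Q:21/4):-13/8,S:-13/8)
total length: 77/4

D,E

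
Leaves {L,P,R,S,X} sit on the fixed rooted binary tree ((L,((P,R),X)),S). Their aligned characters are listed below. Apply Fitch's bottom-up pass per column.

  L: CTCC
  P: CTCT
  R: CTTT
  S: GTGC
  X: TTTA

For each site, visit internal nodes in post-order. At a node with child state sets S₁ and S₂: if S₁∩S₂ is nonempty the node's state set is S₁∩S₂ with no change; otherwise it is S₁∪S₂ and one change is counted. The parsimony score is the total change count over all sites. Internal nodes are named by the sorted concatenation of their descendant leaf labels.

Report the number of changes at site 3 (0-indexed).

site 0, node PR: P={C} ∩ R={C} → {C} (+0)
site 0, node PRX: PR={C} ∪ X={T} → {C,T} (+1)
site 0, node LPRX: L={C} ∩ PRX={C,T} → {C} (+0)
site 0, node LPRSX: LPRX={C} ∪ S={G} → {C,G} (+1)
site 1, node PR: P={T} ∩ R={T} → {T} (+0)
site 1, node PRX: PR={T} ∩ X={T} → {T} (+0)
site 1, node LPRX: L={T} ∩ PRX={T} → {T} (+0)
site 1, node LPRSX: LPRX={T} ∩ S={T} → {T} (+0)
site 2, node PR: P={C} ∪ R={T} → {C,T} (+1)
site 2, node PRX: PR={C,T} ∩ X={T} → {T} (+0)
site 2, node LPRX: L={C} ∪ PRX={T} → {C,T} (+1)
site 2, node LPRSX: LPRX={C,T} ∪ S={G} → {C,G,T} (+1)
site 3, node PR: P={T} ∩ R={T} → {T} (+0)
site 3, node PRX: PR={T} ∪ X={A} → {A,T} (+1)
site 3, node LPRX: L={C} ∪ PRX={A,T} → {A,C,T} (+1)
site 3, node LPRSX: LPRX={A,C,T} ∩ S={C} → {C} (+0)
per-site changes: [2, 0, 3, 2]; total = 7

2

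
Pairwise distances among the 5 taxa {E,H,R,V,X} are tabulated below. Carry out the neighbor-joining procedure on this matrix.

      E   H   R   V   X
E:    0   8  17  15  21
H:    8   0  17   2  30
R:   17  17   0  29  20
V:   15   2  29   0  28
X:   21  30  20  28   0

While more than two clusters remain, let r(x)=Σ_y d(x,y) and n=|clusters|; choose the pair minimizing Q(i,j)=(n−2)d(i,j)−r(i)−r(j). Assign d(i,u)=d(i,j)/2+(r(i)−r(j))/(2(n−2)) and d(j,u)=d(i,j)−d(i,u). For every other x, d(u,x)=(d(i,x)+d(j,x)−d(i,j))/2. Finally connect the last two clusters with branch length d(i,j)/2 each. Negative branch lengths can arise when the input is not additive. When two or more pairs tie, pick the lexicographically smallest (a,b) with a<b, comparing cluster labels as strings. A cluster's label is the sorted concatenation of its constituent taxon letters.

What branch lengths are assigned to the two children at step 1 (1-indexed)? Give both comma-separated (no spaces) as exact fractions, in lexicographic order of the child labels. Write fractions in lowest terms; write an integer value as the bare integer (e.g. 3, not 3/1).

1. join H+V (d=2, Q=-125) ⇒ HV; edges |H|=-11/6, |V|=23/6
  updated: d(E,HV)=21/2, d(HV,R)=22, d(HV,X)=28
2. join E+HV (d=21/2, Q=-88) ⇒ EHV; edges |E|=9/4, |HV|=33/4
  updated: d(EHV,R)=57/4, d(EHV,X)=77/4
3. join EHV+R (d=57/4, Q=-107/2) ⇒ EHRV; edges |EHV|=27/4, |R|=15/2
  updated: d(EHRV,X)=25/2
4. join EHRV+X (d=25/2) ⇒ EHRVX; edges |EHRV|=25/4, |X|=25/4
final tree: (((E:9/4,(H:-11/6,V:23/6):33/4):27/4,R:15/2):25/4,X:25/4)
total length: 157/4

-11/6,23/6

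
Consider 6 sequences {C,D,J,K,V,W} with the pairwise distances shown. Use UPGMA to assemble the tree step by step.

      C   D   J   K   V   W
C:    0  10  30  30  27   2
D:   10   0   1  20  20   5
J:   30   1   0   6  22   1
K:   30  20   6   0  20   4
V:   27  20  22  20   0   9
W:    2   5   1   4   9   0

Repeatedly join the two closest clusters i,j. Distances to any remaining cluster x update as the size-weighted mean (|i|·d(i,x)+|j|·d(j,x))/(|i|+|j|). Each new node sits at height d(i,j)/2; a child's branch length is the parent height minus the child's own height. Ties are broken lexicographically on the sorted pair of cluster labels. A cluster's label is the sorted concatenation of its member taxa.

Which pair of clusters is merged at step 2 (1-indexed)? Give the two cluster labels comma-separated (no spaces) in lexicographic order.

C,W

iteration 1: select D,J (d=1); attach at lengths (1/2, 1/2); label the merged cluster DJ
  updated: d(C,DJ)=20, d(DJ,K)=13, d(DJ,V)=21, d(DJ,W)=3
iteration 2: select C,W (d=2); attach at lengths (1, 1); label the merged cluster CW
  updated: d(CW,DJ)=23/2, d(CW,K)=17, d(CW,V)=18
iteration 3: select CW,DJ (d=23/2); attach at lengths (19/4, 21/4); label the merged cluster CDJW
  updated: d(CDJW,K)=15, d(CDJW,V)=39/2
iteration 4: select CDJW,K (d=15); attach at lengths (7/4, 15/2); label the merged cluster CDJKW
  updated: d(CDJKW,V)=98/5
iteration 5: select CDJKW,V (d=98/5); attach at lengths (23/10, 49/5); label the merged cluster CDJKVW
final tree: ((((C:1,W:1):19/4,(D:1/2,J:1/2):21/4):7/4,K:15/2):23/10,V:49/5)
total length: 687/20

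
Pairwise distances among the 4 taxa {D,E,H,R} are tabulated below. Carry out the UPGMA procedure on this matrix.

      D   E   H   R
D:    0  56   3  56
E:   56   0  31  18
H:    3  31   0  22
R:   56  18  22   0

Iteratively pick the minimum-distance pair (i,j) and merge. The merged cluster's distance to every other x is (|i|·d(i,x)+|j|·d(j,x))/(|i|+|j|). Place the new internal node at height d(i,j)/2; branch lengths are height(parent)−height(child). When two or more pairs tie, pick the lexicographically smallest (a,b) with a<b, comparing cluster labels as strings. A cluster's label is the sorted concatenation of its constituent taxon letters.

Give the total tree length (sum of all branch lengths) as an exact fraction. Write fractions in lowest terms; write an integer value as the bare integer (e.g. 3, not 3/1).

iteration 1: select D,H (d=3); attach at lengths (3/2, 3/2); label the merged cluster DH
  updated: d(DH,E)=87/2, d(DH,R)=39
iteration 2: select E,R (d=18); attach at lengths (9, 9); label the merged cluster ER
  updated: d(DH,ER)=165/4
iteration 3: select DH,ER (d=165/4); attach at lengths (153/8, 93/8); label the merged cluster DEHR
final tree: ((D:3/2,H:3/2):153/8,(E:9,R:9):93/8)
total length: 207/4

207/4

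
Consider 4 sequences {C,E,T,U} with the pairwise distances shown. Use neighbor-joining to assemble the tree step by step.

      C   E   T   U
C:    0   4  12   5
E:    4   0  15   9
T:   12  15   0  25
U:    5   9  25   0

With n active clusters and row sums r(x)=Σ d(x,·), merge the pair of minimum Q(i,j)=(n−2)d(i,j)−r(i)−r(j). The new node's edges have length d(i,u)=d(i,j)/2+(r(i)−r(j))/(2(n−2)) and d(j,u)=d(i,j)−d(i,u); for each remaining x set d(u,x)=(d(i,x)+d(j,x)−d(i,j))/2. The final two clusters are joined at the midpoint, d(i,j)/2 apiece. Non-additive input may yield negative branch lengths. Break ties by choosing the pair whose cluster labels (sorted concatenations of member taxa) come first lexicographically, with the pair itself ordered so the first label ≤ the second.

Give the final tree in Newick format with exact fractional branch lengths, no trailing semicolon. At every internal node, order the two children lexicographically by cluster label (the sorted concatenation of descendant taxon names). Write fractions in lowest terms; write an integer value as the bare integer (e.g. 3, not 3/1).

1. join C+U (d=5, Q=-50) ⇒ CU; edges |C|=-2, |U|=7
  updated: d(CU,E)=4, d(CU,T)=16
2. join CU+E (d=4, Q=-35) ⇒ CEU; edges |CU|=5/2, |E|=3/2
  updated: d(CEU,T)=27/2
3. join CEU+T (d=27/2) ⇒ CETU; edges |CEU|=27/4, |T|=27/4
final tree: (((C:-2,U:7):5/2,E:3/2):27/4,T:27/4)
total length: 45/2

(((C:-2,U:7):5/2,E:3/2):27/4,T:27/4)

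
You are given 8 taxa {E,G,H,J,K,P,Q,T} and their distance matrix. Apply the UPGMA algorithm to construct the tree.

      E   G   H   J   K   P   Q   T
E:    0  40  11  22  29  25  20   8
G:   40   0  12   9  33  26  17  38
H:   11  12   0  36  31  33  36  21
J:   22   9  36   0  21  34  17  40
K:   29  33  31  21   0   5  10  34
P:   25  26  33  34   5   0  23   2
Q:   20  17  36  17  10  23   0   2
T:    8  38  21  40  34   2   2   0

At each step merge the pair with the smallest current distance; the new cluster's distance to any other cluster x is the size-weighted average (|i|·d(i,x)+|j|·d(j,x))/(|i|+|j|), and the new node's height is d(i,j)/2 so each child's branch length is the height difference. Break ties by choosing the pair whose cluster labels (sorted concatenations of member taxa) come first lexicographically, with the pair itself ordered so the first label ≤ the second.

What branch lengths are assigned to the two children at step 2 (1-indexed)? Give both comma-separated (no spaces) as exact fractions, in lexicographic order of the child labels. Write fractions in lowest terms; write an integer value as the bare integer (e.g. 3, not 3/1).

iteration 1: select P,T (d=2); attach at lengths (1, 1); label the merged cluster PT
  updated: d(E,PT)=33/2, d(G,PT)=32, d(H,PT)=27, d(J,PT)=37, d(K,PT)=39/2, d(PT,Q)=25/2
iteration 2: select G,J (d=9); attach at lengths (9/2, 9/2); label the merged cluster GJ
  updated: d(E,GJ)=31, d(GJ,H)=24, d(GJ,K)=27, d(GJ,PT)=69/2, d(GJ,Q)=17
iteration 3: select K,Q (d=10); attach at lengths (5, 5); label the merged cluster KQ
  updated: d(E,KQ)=49/2, d(GJ,KQ)=22, d(H,KQ)=67/2, d(KQ,PT)=16
iteration 4: select E,H (d=11); attach at lengths (11/2, 11/2); label the merged cluster EH
  updated: d(EH,GJ)=55/2, d(EH,KQ)=29, d(EH,PT)=87/4
iteration 5: select KQ,PT (d=16); attach at lengths (3, 7); label the merged cluster KPQT
  updated: d(EH,KPQT)=203/8, d(GJ,KPQT)=113/4
iteration 6: select EH,KPQT (d=203/8); attach at lengths (115/16, 75/16); label the merged cluster EHKPQT
  updated: d(EHKPQT,GJ)=28
iteration 7: select EHKPQT,GJ (d=28); attach at lengths (21/16, 19/2); label the merged cluster EGHJKPQT
final tree: (((E:11/2,H:11/2):115/16,((K:5,Q:5):3,(P:1,T:1):7):75/16):21/16,(G:9/2,J:9/2):19/2)
total length: 1035/16

9/2,9/2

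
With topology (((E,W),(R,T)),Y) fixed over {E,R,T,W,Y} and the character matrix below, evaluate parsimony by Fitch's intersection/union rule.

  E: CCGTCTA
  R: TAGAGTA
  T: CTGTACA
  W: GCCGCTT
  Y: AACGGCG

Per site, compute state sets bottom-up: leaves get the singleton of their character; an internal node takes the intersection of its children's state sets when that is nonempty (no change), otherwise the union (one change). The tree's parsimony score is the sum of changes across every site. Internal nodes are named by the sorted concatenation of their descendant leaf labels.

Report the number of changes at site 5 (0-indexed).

EW@0: {C} ∪ {G} = {C,G} (union, +1)
RT@0: {T} ∪ {C} = {C,T} (union, +1)
ERTW@0: {C,G} ∩ {C,T} = {C} (intersection, +0)
ERTWY@0: {C} ∪ {A} = {A,C} (union, +1)
EW@1: {C} ∩ {C} = {C} (intersection, +0)
RT@1: {A} ∪ {T} = {A,T} (union, +1)
ERTW@1: {C} ∪ {A,T} = {A,C,T} (union, +1)
ERTWY@1: {A,C,T} ∩ {A} = {A} (intersection, +0)
EW@2: {G} ∪ {C} = {C,G} (union, +1)
RT@2: {G} ∩ {G} = {G} (intersection, +0)
ERTW@2: {C,G} ∩ {G} = {G} (intersection, +0)
ERTWY@2: {G} ∪ {C} = {C,G} (union, +1)
EW@3: {T} ∪ {G} = {G,T} (union, +1)
RT@3: {A} ∪ {T} = {A,T} (union, +1)
ERTW@3: {G,T} ∩ {A,T} = {T} (intersection, +0)
ERTWY@3: {T} ∪ {G} = {G,T} (union, +1)
EW@4: {C} ∩ {C} = {C} (intersection, +0)
RT@4: {G} ∪ {A} = {A,G} (union, +1)
ERTW@4: {C} ∪ {A,G} = {A,C,G} (union, +1)
ERTWY@4: {A,C,G} ∩ {G} = {G} (intersection, +0)
EW@5: {T} ∩ {T} = {T} (intersection, +0)
RT@5: {T} ∪ {C} = {C,T} (union, +1)
ERTW@5: {T} ∩ {C,T} = {T} (intersection, +0)
ERTWY@5: {T} ∪ {C} = {C,T} (union, +1)
EW@6: {A} ∪ {T} = {A,T} (union, +1)
RT@6: {A} ∩ {A} = {A} (intersection, +0)
ERTW@6: {A,T} ∩ {A} = {A} (intersection, +0)
ERTWY@6: {A} ∪ {G} = {A,G} (union, +1)
per-site changes: [3, 2, 2, 3, 2, 2, 2]; total = 16

2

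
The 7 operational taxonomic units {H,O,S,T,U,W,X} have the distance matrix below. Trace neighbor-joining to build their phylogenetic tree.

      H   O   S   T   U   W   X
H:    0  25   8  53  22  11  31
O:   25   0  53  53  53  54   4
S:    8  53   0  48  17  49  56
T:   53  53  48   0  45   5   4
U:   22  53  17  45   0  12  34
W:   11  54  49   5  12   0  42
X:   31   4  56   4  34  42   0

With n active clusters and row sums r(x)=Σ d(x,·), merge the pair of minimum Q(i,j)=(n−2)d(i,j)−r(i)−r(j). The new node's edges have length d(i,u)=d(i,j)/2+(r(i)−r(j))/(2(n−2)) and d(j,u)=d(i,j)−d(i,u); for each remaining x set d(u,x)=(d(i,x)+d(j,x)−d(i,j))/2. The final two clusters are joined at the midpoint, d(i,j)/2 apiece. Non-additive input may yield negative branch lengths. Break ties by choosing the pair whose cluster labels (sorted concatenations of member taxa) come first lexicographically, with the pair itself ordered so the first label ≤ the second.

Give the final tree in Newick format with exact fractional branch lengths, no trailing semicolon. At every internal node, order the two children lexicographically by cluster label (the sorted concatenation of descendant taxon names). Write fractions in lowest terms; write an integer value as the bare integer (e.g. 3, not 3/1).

(((H:-1/8,S:65/8):65/8,((O:91/10,X:-51/10):479/24,(T:149/16,W:-69/16):331/24):19/2):59/16,U:59/16)

iteration 1: select O,X (d=4, Q=-393); attach at lengths (91/10, -51/10); label the merged cluster OX
  updated: d(H,OX)=26, d(OX,S)=105/2, d(OX,T)=53/2, d(OX,U)=83/2, d(OX,W)=46
iteration 2: select T,W (d=5, Q=-561/2); attach at lengths (149/16, -69/16); label the merged cluster TW
  updated: d(H,TW)=59/2, d(OX,TW)=135/4, d(S,TW)=46, d(TW,U)=26
iteration 3: select OX,TW (d=135/4, Q=-751/4); attach at lengths (479/24, 331/24); label the merged cluster OTWX
  updated: d(H,OTWX)=87/8, d(OTWX,S)=259/8, d(OTWX,U)=135/8
iteration 4: select H,S (d=8, Q=-329/4); attach at lengths (-1/8, 65/8); label the merged cluster HS
  updated: d(HS,OTWX)=141/8, d(HS,U)=31/2
iteration 5: select HS,OTWX (d=141/8, Q=-50); attach at lengths (65/8, 19/2); label the merged cluster HOSTWX
  updated: d(HOSTWX,U)=59/8
iteration 6: select HOSTWX,U (d=59/8); attach at lengths (59/16, 59/16); label the merged cluster HOSTUWX
final tree: (((H:-1/8,S:65/8):65/8,((O:91/10,X:-51/10):479/24,(T:149/16,W:-69/16):331/24):19/2):59/16,U:59/16)
total length: 303/4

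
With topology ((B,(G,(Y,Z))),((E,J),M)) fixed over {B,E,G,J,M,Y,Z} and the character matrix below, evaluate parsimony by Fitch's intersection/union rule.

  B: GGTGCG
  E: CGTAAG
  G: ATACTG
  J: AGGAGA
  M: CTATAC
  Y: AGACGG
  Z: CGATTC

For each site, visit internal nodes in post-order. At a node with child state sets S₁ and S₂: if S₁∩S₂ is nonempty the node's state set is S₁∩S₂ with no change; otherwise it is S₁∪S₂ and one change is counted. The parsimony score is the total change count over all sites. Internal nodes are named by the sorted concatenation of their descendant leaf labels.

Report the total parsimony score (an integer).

site 0, node YZ: Y={A} ∪ Z={C} → {A,C} (+1)
site 0, node GYZ: G={A} ∩ YZ={A,C} → {A} (+0)
site 0, node BGYZ: B={G} ∪ GYZ={A} → {A,G} (+1)
site 0, node EJ: E={C} ∪ J={A} → {A,C} (+1)
site 0, node EJM: EJ={A,C} ∩ M={C} → {C} (+0)
site 0, node BEGJMYZ: BGYZ={A,G} ∪ EJM={C} → {A,C,G} (+1)
site 1, node YZ: Y={G} ∩ Z={G} → {G} (+0)
site 1, node GYZ: G={T} ∪ YZ={G} → {G,T} (+1)
site 1, node BGYZ: B={G} ∩ GYZ={G,T} → {G} (+0)
site 1, node EJ: E={G} ∩ J={G} → {G} (+0)
site 1, node EJM: EJ={G} ∪ M={T} → {G,T} (+1)
site 1, node BEGJMYZ: BGYZ={G} ∩ EJM={G,T} → {G} (+0)
site 2, node YZ: Y={A} ∩ Z={A} → {A} (+0)
site 2, node GYZ: G={A} ∩ YZ={A} → {A} (+0)
site 2, node BGYZ: B={T} ∪ GYZ={A} → {A,T} (+1)
site 2, node EJ: E={T} ∪ J={G} → {G,T} (+1)
site 2, node EJM: EJ={G,T} ∪ M={A} → {A,G,T} (+1)
site 2, node BEGJMYZ: BGYZ={A,T} ∩ EJM={A,G,T} → {A,T} (+0)
site 3, node YZ: Y={C} ∪ Z={T} → {C,T} (+1)
site 3, node GYZ: G={C} ∩ YZ={C,T} → {C} (+0)
site 3, node BGYZ: B={G} ∪ GYZ={C} → {C,G} (+1)
site 3, node EJ: E={A} ∩ J={A} → {A} (+0)
site 3, node EJM: EJ={A} ∪ M={T} → {A,T} (+1)
site 3, node BEGJMYZ: BGYZ={C,G} ∪ EJM={A,T} → {A,C,G,T} (+1)
site 4, node YZ: Y={G} ∪ Z={T} → {G,T} (+1)
site 4, node GYZ: G={T} ∩ YZ={G,T} → {T} (+0)
site 4, node BGYZ: B={C} ∪ GYZ={T} → {C,T} (+1)
site 4, node EJ: E={A} ∪ J={G} → {A,G} (+1)
site 4, node EJM: EJ={A,G} ∩ M={A} → {A} (+0)
site 4, node BEGJMYZ: BGYZ={C,T} ∪ EJM={A} → {A,C,T} (+1)
site 5, node YZ: Y={G} ∪ Z={C} → {C,G} (+1)
site 5, node GYZ: G={G} ∩ YZ={C,G} → {G} (+0)
site 5, node BGYZ: B={G} ∩ GYZ={G} → {G} (+0)
site 5, node EJ: E={G} ∪ J={A} → {A,G} (+1)
site 5, node EJM: EJ={A,G} ∪ M={C} → {A,C,G} (+1)
site 5, node BEGJMYZ: BGYZ={G} ∩ EJM={A,C,G} → {G} (+0)
per-site changes: [4, 2, 3, 4, 4, 3]; total = 20

20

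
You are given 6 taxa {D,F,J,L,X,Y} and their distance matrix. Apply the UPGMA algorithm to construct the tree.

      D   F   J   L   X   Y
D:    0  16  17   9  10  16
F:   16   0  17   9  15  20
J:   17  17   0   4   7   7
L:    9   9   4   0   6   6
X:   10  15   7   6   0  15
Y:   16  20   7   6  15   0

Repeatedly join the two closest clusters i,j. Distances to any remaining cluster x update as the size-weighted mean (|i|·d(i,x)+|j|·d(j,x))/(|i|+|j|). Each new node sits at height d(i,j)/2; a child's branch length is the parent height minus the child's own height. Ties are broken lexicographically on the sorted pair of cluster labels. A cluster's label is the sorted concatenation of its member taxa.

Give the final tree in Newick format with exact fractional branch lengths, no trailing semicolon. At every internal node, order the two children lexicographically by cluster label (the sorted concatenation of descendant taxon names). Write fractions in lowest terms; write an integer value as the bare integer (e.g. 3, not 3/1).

((D:13/2,(((J:2,L:2):5/4,X:13/4):17/12,Y:14/3):11/6):6/5,F:77/10)

1. join J+L (d=4) ⇒ JL; edges |J|=2, |L|=2
  updated: d(D,JL)=13, d(F,JL)=13, d(JL,X)=13/2, d(JL,Y)=13/2
2. join JL+X (d=13/2) ⇒ JLX; edges |JL|=5/4, |X|=13/4
  updated: d(D,JLX)=12, d(F,JLX)=41/3, d(JLX,Y)=28/3
3. join JLX+Y (d=28/3) ⇒ JLXY; edges |JLX|=17/12, |Y|=14/3
  updated: d(D,JLXY)=13, d(F,JLXY)=61/4
4. join D+JLXY (d=13) ⇒ DJLXY; edges |D|=13/2, |JLXY|=11/6
  updated: d(DJLXY,F)=77/5
5. join DJLXY+F (d=77/5) ⇒ DFJLXY; edges |DJLXY|=6/5, |F|=77/10
final tree: ((D:13/2,(((J:2,L:2):5/4,X:13/4):17/12,Y:14/3):11/6):6/5,F:77/10)
total length: 1909/60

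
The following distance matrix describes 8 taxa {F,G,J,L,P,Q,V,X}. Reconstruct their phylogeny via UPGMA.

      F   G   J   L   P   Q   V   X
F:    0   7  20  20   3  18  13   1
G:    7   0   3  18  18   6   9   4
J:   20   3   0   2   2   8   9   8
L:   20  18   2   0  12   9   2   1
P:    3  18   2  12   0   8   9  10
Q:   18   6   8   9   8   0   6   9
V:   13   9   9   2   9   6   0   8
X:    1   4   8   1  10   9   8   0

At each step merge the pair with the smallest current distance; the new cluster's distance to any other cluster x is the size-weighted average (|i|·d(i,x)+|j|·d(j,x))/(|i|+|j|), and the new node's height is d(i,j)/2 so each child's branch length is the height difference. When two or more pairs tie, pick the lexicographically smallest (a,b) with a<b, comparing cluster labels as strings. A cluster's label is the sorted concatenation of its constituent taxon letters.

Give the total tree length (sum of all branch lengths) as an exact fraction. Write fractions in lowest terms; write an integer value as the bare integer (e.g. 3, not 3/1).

1. join F+X (d=1) ⇒ FX; edges |F|=1/2, |X|=1/2
  updated: d(FX,G)=11/2, d(FX,J)=14, d(FX,L)=21/2, d(FX,P)=13/2, d(FX,Q)=27/2, d(FX,V)=21/2
2. join J+L (d=2) ⇒ JL; edges |J|=1, |L|=1
  updated: d(FX,JL)=49/4, d(G,JL)=21/2, d(JL,P)=7, d(JL,Q)=17/2, d(JL,V)=11/2
3. join FX+G (d=11/2) ⇒ FGX; edges |FX|=9/4, |G|=11/4
  updated: d(FGX,JL)=35/3, d(FGX,P)=31/3, d(FGX,Q)=11, d(FGX,V)=10
4. join JL+V (d=11/2) ⇒ JLV; edges |JL|=7/4, |V|=11/4
  updated: d(FGX,JLV)=100/9, d(JLV,P)=23/3, d(JLV,Q)=23/3
5. join JLV+P (d=23/3) ⇒ JLPV; edges |JLV|=13/12, |P|=23/6
  updated: d(FGX,JLPV)=131/12, d(JLPV,Q)=31/4
6. join JLPV+Q (d=31/4) ⇒ JLPQV; edges |JLPV|=1/24, |Q|=31/8
  updated: d(FGX,JLPQV)=164/15
7. join FGX+JLPQV (d=164/15) ⇒ FGJLPQVX; edges |FGX|=163/60, |JLPQV|=191/120
final tree: (((F:1/2,X:1/2):9/4,G:11/4):163/60,((((J:1,L:1):7/4,V:11/4):13/12,P:23/6):1/24,Q:31/8):191/120)
total length: 3077/120

3077/120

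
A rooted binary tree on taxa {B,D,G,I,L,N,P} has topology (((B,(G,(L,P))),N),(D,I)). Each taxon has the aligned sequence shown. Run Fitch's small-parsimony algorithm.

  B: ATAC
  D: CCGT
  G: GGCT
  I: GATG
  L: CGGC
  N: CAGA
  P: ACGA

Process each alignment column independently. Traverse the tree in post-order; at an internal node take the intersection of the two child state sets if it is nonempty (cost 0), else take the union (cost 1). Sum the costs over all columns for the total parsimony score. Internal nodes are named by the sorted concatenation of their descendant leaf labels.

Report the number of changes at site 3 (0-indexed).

LP@0: {C} ∪ {A} = {A,C} (union, +1)
GLP@0: {G} ∪ {A,C} = {A,C,G} (union, +1)
BGLP@0: {A} ∩ {A,C,G} = {A} (intersection, +0)
BGLNP@0: {A} ∪ {C} = {A,C} (union, +1)
DI@0: {C} ∪ {G} = {C,G} (union, +1)
BDGILNP@0: {A,C} ∩ {C,G} = {C} (intersection, +0)
LP@1: {G} ∪ {C} = {C,G} (union, +1)
GLP@1: {G} ∩ {C,G} = {G} (intersection, +0)
BGLP@1: {T} ∪ {G} = {G,T} (union, +1)
BGLNP@1: {G,T} ∪ {A} = {A,G,T} (union, +1)
DI@1: {C} ∪ {A} = {A,C} (union, +1)
BDGILNP@1: {A,G,T} ∩ {A,C} = {A} (intersection, +0)
LP@2: {G} ∩ {G} = {G} (intersection, +0)
GLP@2: {C} ∪ {G} = {C,G} (union, +1)
BGLP@2: {A} ∪ {C,G} = {A,C,G} (union, +1)
BGLNP@2: {A,C,G} ∩ {G} = {G} (intersection, +0)
DI@2: {G} ∪ {T} = {G,T} (union, +1)
BDGILNP@2: {G} ∩ {G,T} = {G} (intersection, +0)
LP@3: {C} ∪ {A} = {A,C} (union, +1)
GLP@3: {T} ∪ {A,C} = {A,C,T} (union, +1)
BGLP@3: {C} ∩ {A,C,T} = {C} (intersection, +0)
BGLNP@3: {C} ∪ {A} = {A,C} (union, +1)
DI@3: {T} ∪ {G} = {G,T} (union, +1)
BDGILNP@3: {A,C} ∪ {G,T} = {A,C,G,T} (union, +1)
per-site changes: [4, 4, 3, 5]; total = 16

5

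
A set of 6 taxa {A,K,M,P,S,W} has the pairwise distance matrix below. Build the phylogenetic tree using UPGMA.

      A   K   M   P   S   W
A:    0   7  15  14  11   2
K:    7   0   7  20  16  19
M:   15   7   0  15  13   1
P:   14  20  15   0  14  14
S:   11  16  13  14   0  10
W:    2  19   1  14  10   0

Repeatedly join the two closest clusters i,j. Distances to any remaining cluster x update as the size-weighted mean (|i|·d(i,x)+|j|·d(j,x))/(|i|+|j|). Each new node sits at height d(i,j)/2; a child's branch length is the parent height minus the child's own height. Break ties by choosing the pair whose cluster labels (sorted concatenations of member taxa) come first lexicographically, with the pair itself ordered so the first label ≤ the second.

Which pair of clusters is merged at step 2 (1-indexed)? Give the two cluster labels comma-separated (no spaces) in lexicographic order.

A,K

iteration 1: select M,W (d=1); attach at lengths (1/2, 1/2); label the merged cluster MW
  updated: d(A,MW)=17/2, d(K,MW)=13, d(MW,P)=29/2, d(MW,S)=23/2
iteration 2: select A,K (d=7); attach at lengths (7/2, 7/2); label the merged cluster AK
  updated: d(AK,MW)=43/4, d(AK,P)=17, d(AK,S)=27/2
iteration 3: select AK,MW (d=43/4); attach at lengths (15/8, 39/8); label the merged cluster AKMW
  updated: d(AKMW,P)=63/4, d(AKMW,S)=25/2
iteration 4: select AKMW,S (d=25/2); attach at lengths (7/8, 25/4); label the merged cluster AKMSW
  updated: d(AKMSW,P)=77/5
iteration 5: select AKMSW,P (d=77/5); attach at lengths (29/20, 77/10); label the merged cluster AKMPSW
final tree: ((((A:7/2,K:7/2):15/8,(M:1/2,W:1/2):39/8):7/8,S:25/4):29/20,P:77/10)
total length: 1241/40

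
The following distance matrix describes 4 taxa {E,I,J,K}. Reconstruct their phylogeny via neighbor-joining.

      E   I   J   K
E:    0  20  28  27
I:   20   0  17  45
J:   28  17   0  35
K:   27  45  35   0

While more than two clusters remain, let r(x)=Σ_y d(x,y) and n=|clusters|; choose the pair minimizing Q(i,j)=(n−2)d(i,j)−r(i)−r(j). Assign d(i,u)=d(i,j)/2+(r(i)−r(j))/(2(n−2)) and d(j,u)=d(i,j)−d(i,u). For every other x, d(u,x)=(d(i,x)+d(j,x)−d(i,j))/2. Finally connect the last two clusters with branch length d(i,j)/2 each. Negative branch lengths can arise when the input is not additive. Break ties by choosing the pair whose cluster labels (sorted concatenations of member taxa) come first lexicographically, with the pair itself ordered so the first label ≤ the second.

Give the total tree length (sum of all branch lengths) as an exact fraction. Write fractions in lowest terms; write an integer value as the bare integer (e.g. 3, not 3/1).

54

step 1: merge (E,K) at d=27, Q=-128; branch lengths E→11/2, K→43/2; new cluster EK
  updated: d(EK,I)=19, d(EK,J)=18
step 2: merge (EK,I) at d=19, Q=-54; branch lengths EK→10, I→9; new cluster EIK
  updated: d(EIK,J)=8
step 3: merge (EIK,J) at d=8; branch lengths EIK→4, J→4; new cluster EIJK
final tree: (((E:11/2,K:43/2):10,I:9):4,J:4)
total length: 54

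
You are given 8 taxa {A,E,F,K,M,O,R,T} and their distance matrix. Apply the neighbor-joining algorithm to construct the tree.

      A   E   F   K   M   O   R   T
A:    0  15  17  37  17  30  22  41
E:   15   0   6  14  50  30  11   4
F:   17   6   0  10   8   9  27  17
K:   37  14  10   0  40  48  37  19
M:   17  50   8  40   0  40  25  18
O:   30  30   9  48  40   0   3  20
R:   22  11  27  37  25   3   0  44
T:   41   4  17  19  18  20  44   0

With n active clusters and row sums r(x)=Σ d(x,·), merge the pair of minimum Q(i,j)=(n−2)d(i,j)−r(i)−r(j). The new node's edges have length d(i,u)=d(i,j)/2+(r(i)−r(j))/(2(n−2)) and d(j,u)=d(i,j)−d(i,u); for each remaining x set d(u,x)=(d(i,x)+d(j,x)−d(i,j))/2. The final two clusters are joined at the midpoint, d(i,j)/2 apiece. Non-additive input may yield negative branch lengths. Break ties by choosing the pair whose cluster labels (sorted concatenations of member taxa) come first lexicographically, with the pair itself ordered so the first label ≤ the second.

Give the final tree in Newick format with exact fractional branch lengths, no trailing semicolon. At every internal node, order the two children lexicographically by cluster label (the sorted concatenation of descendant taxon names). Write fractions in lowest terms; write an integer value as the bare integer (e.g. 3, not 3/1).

((((((A:29/4,M:39/4):49/8,(O:29/12,R:7/12):105/8):91/24,F:-19/6):217/32,K:347/32):117/32,E:-37/32):165/64,T:165/64)

step 1: merge (O,R) at d=3, Q=-331; branch lengths O→29/12, R→7/12; new cluster OR
  updated: d(A,OR)=49/2, d(E,OR)=19, d(F,OR)=33/2, d(K,OR)=41, d(M,OR)=31, d(OR,T)=61/2
step 2: merge (A,M) at d=17, Q=-461/2; branch lengths A→29/4, M→39/4; new cluster AM
  updated: d(AM,E)=24, d(AM,F)=4, d(AM,K)=30, d(AM,OR)=77/4, d(AM,T)=21
step 3: merge (AM,OR) at d=77/4, Q=-295/2; branch lengths AM→49/8, OR→105/8; new cluster AMOR
  updated: d(AMOR,E)=95/8, d(AMOR,F)=5/8, d(AMOR,K)=207/8, d(AMOR,T)=129/8
step 4: merge (AMOR,F) at d=5/8, Q=-345/4; branch lengths AMOR→91/24, F→-19/6; new cluster AFMOR
  updated: d(AFMOR,E)=69/8, d(AFMOR,K)=141/8, d(AFMOR,T)=65/4
step 5: merge (AFMOR,K) at d=141/8, Q=-463/8; branch lengths AFMOR→217/32, K→347/32; new cluster AFKMOR
  updated: d(AFKMOR,E)=5/2, d(AFKMOR,T)=141/16
step 6: merge (AFKMOR,E) at d=5/2, Q=-245/16; branch lengths AFKMOR→117/32, E→-37/32; new cluster AEFKMOR
  updated: d(AEFKMOR,T)=165/32
step 7: merge (AEFKMOR,T) at d=165/32; branch lengths AEFKMOR→165/64, T→165/64; new cluster AEFKMORT
final tree: ((((((A:29/4,M:39/4):49/8,(O:29/12,R:7/12):105/8):91/24,F:-19/6):217/32,K:347/32):117/32,E:-37/32):165/64,T:165/64)
total length: 2085/32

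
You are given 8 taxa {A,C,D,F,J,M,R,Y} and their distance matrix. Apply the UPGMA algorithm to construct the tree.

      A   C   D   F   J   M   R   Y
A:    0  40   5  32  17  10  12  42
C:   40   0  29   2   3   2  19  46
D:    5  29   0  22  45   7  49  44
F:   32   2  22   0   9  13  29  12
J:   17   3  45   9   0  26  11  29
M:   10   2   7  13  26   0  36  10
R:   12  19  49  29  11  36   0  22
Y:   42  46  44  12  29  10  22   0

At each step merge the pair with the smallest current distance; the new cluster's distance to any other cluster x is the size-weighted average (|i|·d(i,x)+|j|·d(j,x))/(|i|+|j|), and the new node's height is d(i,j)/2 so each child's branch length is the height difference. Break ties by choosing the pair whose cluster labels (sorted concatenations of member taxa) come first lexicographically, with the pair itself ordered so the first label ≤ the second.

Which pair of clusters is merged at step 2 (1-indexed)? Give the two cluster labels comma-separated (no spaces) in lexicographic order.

step 1: merge (C,F) at d=2; branch lengths C→1, F→1; new cluster CF
  updated: d(A,CF)=36, d(CF,D)=51/2, d(CF,J)=6, d(CF,M)=15/2, d(CF,R)=24, d(CF,Y)=29
step 2: merge (A,D) at d=5; branch lengths A→5/2, D→5/2; new cluster AD
  updated: d(AD,CF)=123/4, d(AD,J)=31, d(AD,M)=17/2, d(AD,R)=61/2, d(AD,Y)=43
step 3: merge (CF,J) at d=6; branch lengths CF→2, J→3; new cluster CFJ
  updated: d(AD,CFJ)=185/6, d(CFJ,M)=41/3, d(CFJ,R)=59/3, d(CFJ,Y)=29
step 4: merge (AD,M) at d=17/2; branch lengths AD→7/4, M→17/4; new cluster ADM
  updated: d(ADM,CFJ)=226/9, d(ADM,R)=97/3, d(ADM,Y)=32
step 5: merge (CFJ,R) at d=59/3; branch lengths CFJ→41/6, R→59/6; new cluster CFJR
  updated: d(ADM,CFJR)=323/12, d(CFJR,Y)=109/4
step 6: merge (ADM,CFJR) at d=323/12; branch lengths ADM→221/24, CFJR→29/8; new cluster ACDFJMR
  updated: d(ACDFJMR,Y)=205/7
step 7: merge (ACDFJMR,Y) at d=205/7; branch lengths ACDFJMR→199/168, Y→205/14; new cluster ACDFJMRY
final tree: ((((A:5/2,D:5/2):7/4,M:17/4):221/24,(((C:1,F:1):2,J:3):41/6,R:59/6):29/8):199/168,Y:205/14)
total length: 10639/168

A,D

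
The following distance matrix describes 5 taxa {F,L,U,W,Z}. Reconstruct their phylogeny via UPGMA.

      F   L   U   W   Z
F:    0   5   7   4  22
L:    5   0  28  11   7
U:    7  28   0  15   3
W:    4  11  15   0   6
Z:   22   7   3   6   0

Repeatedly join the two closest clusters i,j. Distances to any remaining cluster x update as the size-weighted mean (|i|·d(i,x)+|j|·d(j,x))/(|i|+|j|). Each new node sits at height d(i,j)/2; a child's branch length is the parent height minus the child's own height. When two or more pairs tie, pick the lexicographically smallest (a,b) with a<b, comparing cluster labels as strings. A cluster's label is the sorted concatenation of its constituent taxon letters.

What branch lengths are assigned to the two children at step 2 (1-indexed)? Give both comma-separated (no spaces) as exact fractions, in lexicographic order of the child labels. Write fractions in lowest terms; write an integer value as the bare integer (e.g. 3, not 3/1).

2,2

step 1: merge (U,Z) at d=3; branch lengths U→3/2, Z→3/2; new cluster UZ
  updated: d(F,UZ)=29/2, d(L,UZ)=35/2, d(UZ,W)=21/2
step 2: merge (F,W) at d=4; branch lengths F→2, W→2; new cluster FW
  updated: d(FW,L)=8, d(FW,UZ)=25/2
step 3: merge (FW,L) at d=8; branch lengths FW→2, L→4; new cluster FLW
  updated: d(FLW,UZ)=85/6
step 4: merge (FLW,UZ) at d=85/6; branch lengths FLW→37/12, UZ→67/12; new cluster FLUWZ
final tree: (((F:2,W:2):2,L:4):37/12,(U:3/2,Z:3/2):67/12)
total length: 65/3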